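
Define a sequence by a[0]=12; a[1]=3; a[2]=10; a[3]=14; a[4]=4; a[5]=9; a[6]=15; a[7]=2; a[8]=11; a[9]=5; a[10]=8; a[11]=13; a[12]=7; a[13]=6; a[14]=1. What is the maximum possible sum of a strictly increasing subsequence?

Let S[i] be the best sum of a strictly increasing subsequence ending at i:
i:      0  1  2  3  4  5  6  7  8  9 10 11 12 13 14
a[i]:  12  3 10 14  4  9 15  2 11  5  8 13  7  6  1
S:     12  3 13 27  7 16 42  2 27 12 20 40 19 18  1
Maximum is 42 (e.g. 3 + 10 + 14 + 15).

42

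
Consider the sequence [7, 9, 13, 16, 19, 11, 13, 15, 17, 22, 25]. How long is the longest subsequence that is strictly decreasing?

Let dp[i] be the longest strictly decreasing subsequence ending at i:
i:      1  2  3  4  5  6  7  8  9 10 11
a[i]:   7  9 13 16 19 11 13 15 17 22 25
dp:     1  1  1  1  1  2  2  2  2  1  1
Maximum is 2.

2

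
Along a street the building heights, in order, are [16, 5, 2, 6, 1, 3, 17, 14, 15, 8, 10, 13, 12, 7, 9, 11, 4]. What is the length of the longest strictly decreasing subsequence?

6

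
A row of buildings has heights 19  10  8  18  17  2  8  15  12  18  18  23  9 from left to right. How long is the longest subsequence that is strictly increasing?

Let dp[i] be the length of the longest such subsequence ending at index i:
i:      1  2  3  4  5  6  7  8  9 10 11 12 13
a[i]:  19 10  8 18 17  2  8 15 12 18 18 23  9
dp:     1  1  1  2  2  1  2  3  3  4  4  5  3
Maximum dp value is 5.

5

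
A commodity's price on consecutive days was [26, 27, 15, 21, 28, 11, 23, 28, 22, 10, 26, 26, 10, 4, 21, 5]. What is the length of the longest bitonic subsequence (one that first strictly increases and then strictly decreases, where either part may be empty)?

7

inc[i] = longest strictly increasing subsequence ending at i; dec[i] = longest strictly decreasing subsequence starting at i:
i:      1  2  3  4  5  6  7  8  9 10 11 12 13 14 15 16
a[i]:  26 27 15 21 28 11 23 28 22 10 26 26 10  4 21  5
inc:    1  2  1  2  3  1  3  4  3  1  4  4  1  1  2  2
dec:    5  5  4  4  5  3  4  4  3  2  3  3  2  1  2  1
Best peak at i=5 (value 28): inc=3, dec=5, length 3+5−1 = 7.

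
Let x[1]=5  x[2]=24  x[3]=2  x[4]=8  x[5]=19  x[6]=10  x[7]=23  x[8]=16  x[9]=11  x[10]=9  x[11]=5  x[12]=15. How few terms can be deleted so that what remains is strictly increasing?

Fewest deletions = n − (longest strictly increasing subsequence).
i:      1  2  3  4  5  6  7  8  9 10 11 12
x[i]:   5 24  2  8 19 10 23 16 11  9  5 15
dp:     1  2  1  2  3  3  4  4  4  3  2  5
max dp = 5, so deletions = 12 − 5 = 7.

7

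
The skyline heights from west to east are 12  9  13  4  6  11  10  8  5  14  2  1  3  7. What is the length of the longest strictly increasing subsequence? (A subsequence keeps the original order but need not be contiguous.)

Let dp[i] be the length of the longest such subsequence ending at index i:
i:      1  2  3  4  5  6  7  8  9 10 11 12 13 14
a[i]:  12  9 13  4  6 11 10  8  5 14  2  1  3  7
dp:     1  1  2  1  2  3  3  3  2  4  1  1  2  3
Maximum dp value is 4.

4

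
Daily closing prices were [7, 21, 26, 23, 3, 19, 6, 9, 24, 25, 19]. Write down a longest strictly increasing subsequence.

Patience tails give the LIS length; then backtrack through the dp parents:
7 → extends → [7]
21 → extends → [7, 21]
26 → extends → [7, 21, 26]
23 → replaces 26 → [7, 21, 23]
3 → replaces 7 → [3, 21, 23]
19 → replaces 21 → [3, 19, 23]
6 → replaces 19 → [3, 6, 23]
9 → replaces 23 → [3, 6, 9]
24 → extends → [3, 6, 9, 24]
25 → extends → [3, 6, 9, 24, 25]
19 → replaces 24 → [3, 6, 9, 19, 25]
Length 5; one witness is 7, 21, 23, 24, 25.

7, 21, 23, 24, 25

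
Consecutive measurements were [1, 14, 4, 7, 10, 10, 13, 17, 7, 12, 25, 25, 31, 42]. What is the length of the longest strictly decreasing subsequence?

3

Let dp[i] be the longest strictly decreasing subsequence ending at i:
i:      1  2  3  4  5  6  7  8  9 10 11 12 13 14
a[i]:   1 14  4  7 10 10 13 17  7 12 25 25 31 42
dp:     1  1  2  2  2  2  2  1  3  3  1  1  1  1
Maximum is 3.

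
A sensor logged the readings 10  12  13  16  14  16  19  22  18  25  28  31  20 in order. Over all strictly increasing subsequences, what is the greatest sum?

190

Let S[i] be the best sum of a strictly increasing subsequence ending at i:
i:       1   2   3   4   5   6   7   8   9  10  11  12  13
a[i]:   10  12  13  16  14  16  19  22  18  25  28  31  20
S:      10  22  35  51  49  65  84 106  83 131 159 190 104
Maximum is 190 (e.g. 10 + 12 + 13 + 14 + 16 + 19 + 22 + 25 + 28 + 31).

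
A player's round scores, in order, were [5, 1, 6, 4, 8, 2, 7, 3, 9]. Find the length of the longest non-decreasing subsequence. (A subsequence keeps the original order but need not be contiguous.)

Track the smallest tail for each achievable length (allowing ties):
5 → extends → [5]
1 → replaces 5 → [1]
6 → extends → [1, 6]
4 → replaces 6 → [1, 4]
8 → extends → [1, 4, 8]
2 → replaces 4 → [1, 2, 8]
7 → replaces 8 → [1, 2, 7]
3 → replaces 7 → [1, 2, 3]
9 → extends → [1, 2, 3, 9]
Four tails, so the longest non-decreasing subsequence has length 4 (e.g. 5, 6, 8, 9).

4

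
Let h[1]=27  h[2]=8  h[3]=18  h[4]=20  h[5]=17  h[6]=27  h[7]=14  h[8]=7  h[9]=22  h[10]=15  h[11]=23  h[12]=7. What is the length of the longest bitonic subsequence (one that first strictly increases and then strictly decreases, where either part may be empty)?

inc[i] = longest strictly increasing subsequence ending at i; dec[i] = longest strictly decreasing subsequence starting at i:
i:      1  2  3  4  5  6  7  8  9 10 11 12
h[i]:  27  8 18 20 17 27 14  7 22 15 23  7
inc:    1  1  2  3  2  4  2  1  4  3  5  1
dec:    5  2  4  4  3  4  2  1  3  2  2  1
Best peak at i=6 (value 27): inc=4, dec=4, length 4+4−1 = 7.

7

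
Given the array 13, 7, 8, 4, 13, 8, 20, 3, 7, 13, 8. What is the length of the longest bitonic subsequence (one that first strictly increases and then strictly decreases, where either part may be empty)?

inc[i] = longest strictly increasing subsequence ending at i; dec[i] = longest strictly decreasing subsequence starting at i:
i:      1  2  3  4  5  6  7  8  9 10 11
a[i]:  13  7  8  4 13  8 20  3  7 13  8
inc:    1  1  2  1  3  2  4  1  2  3  3
dec:    4  3  3  2  3  2  3  1  1  2  1
Best peak at i=7 (value 20): inc=4, dec=3, length 4+3−1 = 6.

6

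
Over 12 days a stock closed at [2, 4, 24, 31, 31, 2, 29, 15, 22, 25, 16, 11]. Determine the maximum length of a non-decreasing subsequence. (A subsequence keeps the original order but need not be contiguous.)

5

Let dp[i] be the length of the longest such subsequence ending at index i:
i:      1  2  3  4  5  6  7  8  9 10 11 12
a[i]:   2  4 24 31 31  2 29 15 22 25 16 11
dp:     1  2  3  4  5  2  4  3  4  5  4  3
Maximum dp value is 5.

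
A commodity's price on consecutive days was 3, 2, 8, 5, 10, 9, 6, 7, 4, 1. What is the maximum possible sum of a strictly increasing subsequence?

Let S[i] be the best sum of a strictly increasing subsequence ending at i:
i:      1  2  3  4  5  6  7  8  9 10
a[i]:   3  2  8  5 10  9  6  7  4  1
S:      3  2 11  8 21 20 14 21  7  1
Maximum is 21 (e.g. 3 + 8 + 10).

21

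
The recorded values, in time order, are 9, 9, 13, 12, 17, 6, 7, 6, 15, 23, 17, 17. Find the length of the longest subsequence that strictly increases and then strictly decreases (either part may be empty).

inc[i] = longest strictly increasing subsequence ending at i; dec[i] = longest strictly decreasing subsequence starting at i:
i:      1  2  3  4  5  6  7  8  9 10 11 12
a[i]:   9  9 13 12 17  6  7  6 15 23 17 17
inc:    1  1  2  2  3  1  2  1  3  4  4  4
dec:    3  3  4  3  3  1  2  1  1  2  1  1
Best peak at i=3 (value 13): inc=2, dec=4, length 2+4−1 = 5.

5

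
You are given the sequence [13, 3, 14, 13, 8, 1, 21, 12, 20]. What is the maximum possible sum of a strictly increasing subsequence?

48

Let S[i] be the best sum of a strictly increasing subsequence ending at i:
i:      1  2  3  4  5  6  7  8  9
a[i]:  13  3 14 13  8  1 21 12 20
S:     13  3 27 16 11  1 48 23 47
Maximum is 48 (e.g. 13 + 14 + 21).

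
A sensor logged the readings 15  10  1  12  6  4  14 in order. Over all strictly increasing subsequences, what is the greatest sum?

Let S[i] be the best sum of a strictly increasing subsequence ending at i:
i:      1  2  3  4  5  6  7
a[i]:  15 10  1 12  6  4 14
S:     15 10  1 22  7  5 36
Maximum is 36 (e.g. 10 + 12 + 14).

36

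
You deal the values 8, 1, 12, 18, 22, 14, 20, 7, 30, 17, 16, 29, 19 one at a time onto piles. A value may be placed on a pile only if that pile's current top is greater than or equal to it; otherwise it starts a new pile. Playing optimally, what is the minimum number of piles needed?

Place each on the leftmost legal pile:
8 → new pile 1 (tops now [8])
1 → pile 1 (tops now [1])
12 → new pile 2 (tops now [1, 12])
18 → new pile 3 (tops now [1, 12, 18])
22 → new pile 4 (tops now [1, 12, 18, 22])
14 → pile 3 (tops now [1, 12, 14, 22])
20 → pile 4 (tops now [1, 12, 14, 20])
7 → pile 2 (tops now [1, 7, 14, 20])
30 → new pile 5 (tops now [1, 7, 14, 20, 30])
17 → pile 4 (tops now [1, 7, 14, 17, 30])
16 → pile 4 (tops now [1, 7, 14, 16, 30])
29 → pile 5 (tops now [1, 7, 14, 16, 29])
19 → pile 5 (tops now [1, 7, 14, 16, 19])
Five piles.

5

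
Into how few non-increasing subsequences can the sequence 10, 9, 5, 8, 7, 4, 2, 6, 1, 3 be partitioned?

Place each on the leftmost legal pile:
10 → new pile 1 (tops now [10])
9 → pile 1 (tops now [9])
5 → pile 1 (tops now [5])
8 → new pile 2 (tops now [5, 8])
7 → pile 2 (tops now [5, 7])
4 → pile 1 (tops now [4, 7])
2 → pile 1 (tops now [2, 7])
6 → pile 2 (tops now [2, 6])
1 → pile 1 (tops now [1, 6])
3 → pile 2 (tops now [1, 3])
Two piles.

2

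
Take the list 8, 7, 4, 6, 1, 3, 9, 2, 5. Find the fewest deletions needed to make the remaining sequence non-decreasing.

Fewest deletions = n − (longest non-decreasing subsequence).
Patience tails:
8 → extends → [8]
7 → replaces 8 → [7]
4 → replaces 7 → [4]
6 → extends → [4, 6]
1 → replaces 4 → [1, 6]
3 → replaces 6 → [1, 3]
9 → extends → [1, 3, 9]
2 → replaces 3 → [1, 2, 9]
5 → replaces 9 → [1, 2, 5]
Longest non-decreasing subsequence has length 3, so deletions = 9 − 3 = 6.

6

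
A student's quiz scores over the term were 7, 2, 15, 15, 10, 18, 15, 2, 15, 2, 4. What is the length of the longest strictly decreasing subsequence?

3

Let dp[i] be the longest strictly decreasing subsequence ending at i:
i:      1  2  3  4  5  6  7  8  9 10 11
a[i]:   7  2 15 15 10 18 15  2 15  2  4
dp:     1  2  1  1  2  1  2  3  2  3  3
Maximum is 3.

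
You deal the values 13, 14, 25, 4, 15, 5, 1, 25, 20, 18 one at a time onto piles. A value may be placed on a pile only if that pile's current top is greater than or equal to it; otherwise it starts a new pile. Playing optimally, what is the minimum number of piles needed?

Place each on the leftmost legal pile:
13 → new pile 1 (tops now [13])
14 → new pile 2 (tops now [13, 14])
25 → new pile 3 (tops now [13, 14, 25])
4 → pile 1 (tops now [4, 14, 25])
15 → pile 3 (tops now [4, 14, 15])
5 → pile 2 (tops now [4, 5, 15])
1 → pile 1 (tops now [1, 5, 15])
25 → new pile 4 (tops now [1, 5, 15, 25])
20 → pile 4 (tops now [1, 5, 15, 20])
18 → pile 4 (tops now [1, 5, 15, 18])
Four piles.

4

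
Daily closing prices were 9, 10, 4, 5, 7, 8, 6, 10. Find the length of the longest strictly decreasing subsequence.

3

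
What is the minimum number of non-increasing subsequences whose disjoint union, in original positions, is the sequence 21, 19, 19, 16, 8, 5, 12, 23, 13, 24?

4

Place each on the leftmost legal pile:
21 → new pile 1 (tops now [21])
19 → pile 1 (tops now [19])
19 → pile 1 (tops now [19])
16 → pile 1 (tops now [16])
8 → pile 1 (tops now [8])
5 → pile 1 (tops now [5])
12 → new pile 2 (tops now [5, 12])
23 → new pile 3 (tops now [5, 12, 23])
13 → pile 3 (tops now [5, 12, 13])
24 → new pile 4 (tops now [5, 12, 13, 24])
Four piles.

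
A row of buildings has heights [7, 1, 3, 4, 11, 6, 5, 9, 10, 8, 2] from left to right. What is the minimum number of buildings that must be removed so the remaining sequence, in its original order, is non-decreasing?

5

Fewest deletions = n − (longest non-decreasing subsequence).
i:      1  2  3  4  5  6  7  8  9 10 11
a[i]:   7  1  3  4 11  6  5  9 10  8  2
dp:     1  1  2  3  4  4  4  5  6  5  2
max dp = 6, so deletions = 11 − 6 = 5.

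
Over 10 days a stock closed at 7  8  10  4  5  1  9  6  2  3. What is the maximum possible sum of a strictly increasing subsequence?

Let S[i] be the best sum of a strictly increasing subsequence ending at i:
i:      1  2  3  4  5  6  7  8  9 10
a[i]:   7  8 10  4  5  1  9  6  2  3
S:      7 15 25  4  9  1 24 15  3  6
Maximum is 25 (e.g. 7 + 8 + 10).

25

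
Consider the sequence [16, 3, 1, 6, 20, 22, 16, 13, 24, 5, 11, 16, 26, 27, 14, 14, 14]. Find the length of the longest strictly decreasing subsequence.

Let dp[i] be the longest strictly decreasing subsequence ending at i:
i:      1  2  3  4  5  6  7  8  9 10 11 12 13 14 15 16 17
a[i]:  16  3  1  6 20 22 16 13 24  5 11 16 26 27 14 14 14
dp:     1  2  3  2  1  1  2  3  1  4  4  2  1  1  3  3  3
Maximum is 4.

4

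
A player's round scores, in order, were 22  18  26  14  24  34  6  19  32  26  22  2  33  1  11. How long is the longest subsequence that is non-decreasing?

4

Let dp[i] be the length of the longest such subsequence ending at index i:
i:      1  2  3  4  5  6  7  8  9 10 11 12 13 14 15
a[i]:  22 18 26 14 24 34  6 19 32 26 22  2 33  1 11
dp:     1  1  2  1  2  3  1  2  3  3  3  1  4  1  2
Maximum dp value is 4.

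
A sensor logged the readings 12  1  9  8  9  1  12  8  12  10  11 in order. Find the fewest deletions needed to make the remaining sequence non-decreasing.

6

Fewest deletions = n − (longest non-decreasing subsequence).
i:      1  2  3  4  5  6  7  8  9 10 11
a[i]:  12  1  9  8  9  1 12  8 12 10 11
dp:     1  1  2  2  3  2  4  3  5  4  5
max dp = 5, so deletions = 11 − 5 = 6.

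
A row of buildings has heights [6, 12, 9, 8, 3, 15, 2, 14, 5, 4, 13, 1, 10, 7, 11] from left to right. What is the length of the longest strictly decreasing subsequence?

Negate each value so 'decreasing' becomes 'increasing', then run patience tails on the negated sequence:
-6 → extends → [-6]
-12 → replaces -6 → [-12]
-9 → extends → [-12, -9]
-8 → extends → [-12, -9, -8]
-3 → extends → [-12, -9, -8, -3]
-15 → replaces -12 → [-15, -9, -8, -3]
-2 → extends → [-15, -9, -8, -3, -2]
-14 → replaces -9 → [-15, -14, -8, -3, -2]
-5 → replaces -3 → [-15, -14, -8, -5, -2]
-4 → replaces -2 → [-15, -14, -8, -5, -4]
-13 → replaces -8 → [-15, -14, -13, -5, -4]
-1 → extends → [-15, -14, -13, -5, -4, -1]
-10 → replaces -5 → [-15, -14, -13, -10, -4, -1]
-7 → replaces -4 → [-15, -14, -13, -10, -7, -1]
-11 → replaces -10 → [-15, -14, -13, -11, -7, -1]
Six tails, so the longest strictly decreasing subsequence of the original has length 6.

6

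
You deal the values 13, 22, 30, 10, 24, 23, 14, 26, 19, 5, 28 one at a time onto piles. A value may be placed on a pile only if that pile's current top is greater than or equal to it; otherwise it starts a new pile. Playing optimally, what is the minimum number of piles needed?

Place each on the leftmost legal pile:
13 → new pile 1 (tops now [13])
22 → new pile 2 (tops now [13, 22])
30 → new pile 3 (tops now [13, 22, 30])
10 → pile 1 (tops now [10, 22, 30])
24 → pile 3 (tops now [10, 22, 24])
23 → pile 3 (tops now [10, 22, 23])
14 → pile 2 (tops now [10, 14, 23])
26 → new pile 4 (tops now [10, 14, 23, 26])
19 → pile 3 (tops now [10, 14, 19, 26])
5 → pile 1 (tops now [5, 14, 19, 26])
28 → new pile 5 (tops now [5, 14, 19, 26, 28])
Five piles.

5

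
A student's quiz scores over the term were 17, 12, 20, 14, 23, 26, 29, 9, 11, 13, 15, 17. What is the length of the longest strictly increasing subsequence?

5

Let dp[i] be the length of the longest such subsequence ending at index i:
i:      1  2  3  4  5  6  7  8  9 10 11 12
a[i]:  17 12 20 14 23 26 29  9 11 13 15 17
dp:     1  1  2  2  3  4  5  1  2  3  4  5
Maximum dp value is 5.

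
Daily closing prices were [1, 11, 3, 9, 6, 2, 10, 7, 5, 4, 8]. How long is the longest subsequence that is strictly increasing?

5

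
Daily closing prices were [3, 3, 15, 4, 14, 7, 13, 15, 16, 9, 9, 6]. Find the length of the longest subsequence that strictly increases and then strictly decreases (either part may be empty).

8

inc[i] = longest strictly increasing subsequence ending at i; dec[i] = longest strictly decreasing subsequence starting at i:
i:      1  2  3  4  5  6  7  8  9 10 11 12
a[i]:   3  3 15  4 14  7 13 15 16  9  9  6
inc:    1  1  2  2  3  3  4  5  6  4  4  3
dec:    1  1  5  1  4  2  3  3  3  2  2  1
Best peak at i=9 (value 16): inc=6, dec=3, length 6+3−1 = 8.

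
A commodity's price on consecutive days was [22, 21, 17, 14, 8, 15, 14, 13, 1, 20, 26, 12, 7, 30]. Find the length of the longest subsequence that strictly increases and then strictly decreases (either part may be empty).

inc[i] = longest strictly increasing subsequence ending at i; dec[i] = longest strictly decreasing subsequence starting at i:
i:      1  2  3  4  5  6  7  8  9 10 11 12 13 14
a[i]:  22 21 17 14  8 15 14 13  1 20 26 12  7 30
inc:    1  1  1  1  1  2  2  2  1  3  4  2  2  5
dec:    8  7  6  4  2  5  4  3  1  3  3  2  1  1
Best peak at i=1 (value 22): inc=1, dec=8, length 1+8−1 = 8.

8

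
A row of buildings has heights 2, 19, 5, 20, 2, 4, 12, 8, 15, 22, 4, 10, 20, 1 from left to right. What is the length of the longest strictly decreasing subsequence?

5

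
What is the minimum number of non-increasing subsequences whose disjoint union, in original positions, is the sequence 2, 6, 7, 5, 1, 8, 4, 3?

4

The minimum number of non-increasing subsequences covering a sequence equals the length of its longest strictly increasing subsequence.
LIS length is 4 (e.g. 2, 6, 7, 8), so 4 piles are needed.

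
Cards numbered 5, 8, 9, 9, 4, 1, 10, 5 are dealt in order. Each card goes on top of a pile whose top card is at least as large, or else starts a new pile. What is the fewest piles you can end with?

Place each on the leftmost legal pile:
5 → new pile 1 (tops now [5])
8 → new pile 2 (tops now [5, 8])
9 → new pile 3 (tops now [5, 8, 9])
9 → pile 3 (tops now [5, 8, 9])
4 → pile 1 (tops now [4, 8, 9])
1 → pile 1 (tops now [1, 8, 9])
10 → new pile 4 (tops now [1, 8, 9, 10])
5 → pile 2 (tops now [1, 5, 9, 10])
Four piles.

4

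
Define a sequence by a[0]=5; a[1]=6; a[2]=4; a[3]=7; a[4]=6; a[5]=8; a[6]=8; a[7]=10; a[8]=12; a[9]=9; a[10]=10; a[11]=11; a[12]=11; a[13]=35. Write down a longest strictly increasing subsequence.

Patience tails give the LIS length; then backtrack through the dp parents:
5 → extends → [5]
6 → extends → [5, 6]
4 → replaces 5 → [4, 6]
7 → extends → [4, 6, 7]
6 → already a tail → [4, 6, 7]
8 → extends → [4, 6, 7, 8]
8 → already a tail → [4, 6, 7, 8]
10 → extends → [4, 6, 7, 8, 10]
12 → extends → [4, 6, 7, 8, 10, 12]
9 → replaces 10 → [4, 6, 7, 8, 9, 12]
10 → replaces 12 → [4, 6, 7, 8, 9, 10]
11 → extends → [4, 6, 7, 8, 9, 10, 11]
11 → already a tail → [4, 6, 7, 8, 9, 10, 11]
35 → extends → [4, 6, 7, 8, 9, 10, 11, 35]
Length 8; one witness is 5, 6, 7, 8, 9, 10, 11, 35.

5, 6, 7, 8, 9, 10, 11, 35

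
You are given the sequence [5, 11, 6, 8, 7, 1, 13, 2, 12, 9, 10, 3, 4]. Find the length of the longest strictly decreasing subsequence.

Negate each value so 'decreasing' becomes 'increasing', then run patience tails on the negated sequence:
-5 → extends → [-5]
-11 → replaces -5 → [-11]
-6 → extends → [-11, -6]
-8 → replaces -6 → [-11, -8]
-7 → extends → [-11, -8, -7]
-1 → extends → [-11, -8, -7, -1]
-13 → replaces -11 → [-13, -8, -7, -1]
-2 → replaces -1 → [-13, -8, -7, -2]
-12 → replaces -8 → [-13, -12, -7, -2]
-9 → replaces -7 → [-13, -12, -9, -2]
-10 → replaces -9 → [-13, -12, -10, -2]
-3 → replaces -2 → [-13, -12, -10, -3]
-4 → replaces -3 → [-13, -12, -10, -4]
Four tails, so the longest strictly decreasing subsequence of the original has length 4.

4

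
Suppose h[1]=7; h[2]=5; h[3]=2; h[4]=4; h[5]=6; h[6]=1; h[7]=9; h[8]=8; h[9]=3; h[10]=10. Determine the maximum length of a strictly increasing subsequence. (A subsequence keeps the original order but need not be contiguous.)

Track the smallest tail for each achievable length (strict):
7 → extends → [7]
5 → replaces 7 → [5]
2 → replaces 5 → [2]
4 → extends → [2, 4]
6 → extends → [2, 4, 6]
1 → replaces 2 → [1, 4, 6]
9 → extends → [1, 4, 6, 9]
8 → replaces 9 → [1, 4, 6, 8]
3 → replaces 4 → [1, 3, 6, 8]
10 → extends → [1, 3, 6, 8, 10]
Five tails, so the longest strictly increasing subsequence has length 5 (e.g. 2, 4, 6, 9, 10).

5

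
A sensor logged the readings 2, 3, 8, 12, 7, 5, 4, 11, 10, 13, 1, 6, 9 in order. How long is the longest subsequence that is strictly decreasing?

Let dp[i] be the longest strictly decreasing subsequence ending at i:
i:      1  2  3  4  5  6  7  8  9 10 11 12 13
a[i]:   2  3  8 12  7  5  4 11 10 13  1  6  9
dp:     1  1  1  1  2  3  4  2  3  1  5  4  4
Maximum is 5.

5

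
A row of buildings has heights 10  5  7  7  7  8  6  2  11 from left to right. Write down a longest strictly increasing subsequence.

Patience tails give the LIS length; then backtrack through the dp parents:
10 → extends → [10]
5 → replaces 10 → [5]
7 → extends → [5, 7]
7 → already a tail → [5, 7]
7 → already a tail → [5, 7]
8 → extends → [5, 7, 8]
6 → replaces 7 → [5, 6, 8]
2 → replaces 5 → [2, 6, 8]
11 → extends → [2, 6, 8, 11]
Length 4; one witness is 5, 7, 8, 11.

5, 7, 8, 11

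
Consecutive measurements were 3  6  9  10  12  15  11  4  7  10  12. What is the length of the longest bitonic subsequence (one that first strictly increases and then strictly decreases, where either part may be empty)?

8

inc[i] = longest strictly increasing subsequence ending at i; dec[i] = longest strictly decreasing subsequence starting at i:
i:      1  2  3  4  5  6  7  8  9 10 11
a[i]:   3  6  9 10 12 15 11  4  7 10 12
inc:    1  2  3  4  5  6  5  2  3  4  6
dec:    1  2  2  2  3  3  2  1  1  1  1
Best peak at i=6 (value 15): inc=6, dec=3, length 6+3−1 = 8.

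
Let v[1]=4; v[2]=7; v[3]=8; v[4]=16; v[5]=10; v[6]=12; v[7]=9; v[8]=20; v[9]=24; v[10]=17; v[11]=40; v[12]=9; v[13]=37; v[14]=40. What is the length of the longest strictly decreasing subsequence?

3

Negate each value so 'decreasing' becomes 'increasing', then run patience tails on the negated sequence:
-4 → extends → [-4]
-7 → replaces -4 → [-7]
-8 → replaces -7 → [-8]
-16 → replaces -8 → [-16]
-10 → extends → [-16, -10]
-12 → replaces -10 → [-16, -12]
-9 → extends → [-16, -12, -9]
-20 → replaces -16 → [-20, -12, -9]
-24 → replaces -20 → [-24, -12, -9]
-17 → replaces -12 → [-24, -17, -9]
-40 → replaces -24 → [-40, -17, -9]
-9 → already a tail → [-40, -17, -9]
-37 → replaces -17 → [-40, -37, -9]
-40 → already a tail → [-40, -37, -9]
Three tails, so the longest strictly decreasing subsequence of the original has length 3.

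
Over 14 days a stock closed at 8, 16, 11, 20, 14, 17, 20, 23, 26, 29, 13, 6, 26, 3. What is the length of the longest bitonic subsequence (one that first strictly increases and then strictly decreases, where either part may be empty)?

inc[i] = longest strictly increasing subsequence ending at i; dec[i] = longest strictly decreasing subsequence starting at i:
i:      1  2  3  4  5  6  7  8  9 10 11 12 13 14
a[i]:   8 16 11 20 14 17 20 23 26 29 13  6 26  3
inc:    1  2  2  3  3  4  5  6  7  8  3  1  7  1
dec:    3  5  3  5  4  4  4  4  4  4  3  2  2  1
Best peak at i=10 (value 29): inc=8, dec=4, length 8+4−1 = 11.

11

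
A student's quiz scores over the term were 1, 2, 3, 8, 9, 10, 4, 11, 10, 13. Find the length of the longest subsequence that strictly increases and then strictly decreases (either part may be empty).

inc[i] = longest strictly increasing subsequence ending at i; dec[i] = longest strictly decreasing subsequence starting at i:
i:      1  2  3  4  5  6  7  8  9 10
a[i]:   1  2  3  8  9 10  4 11 10 13
inc:    1  2  3  4  5  6  4  7  6  8
dec:    1  1  1  2  2  2  1  2  1  1
Best peak at i=8 (value 11): inc=7, dec=2, length 7+2−1 = 8.

8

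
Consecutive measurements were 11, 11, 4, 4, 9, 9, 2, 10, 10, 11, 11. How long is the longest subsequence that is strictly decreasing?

Negate each value so 'decreasing' becomes 'increasing', then run patience tails on the negated sequence:
-11 → extends → [-11]
-11 → already a tail → [-11]
-4 → extends → [-11, -4]
-4 → already a tail → [-11, -4]
-9 → replaces -4 → [-11, -9]
-9 → already a tail → [-11, -9]
-2 → extends → [-11, -9, -2]
-10 → replaces -9 → [-11, -10, -2]
-10 → already a tail → [-11, -10, -2]
-11 → already a tail → [-11, -10, -2]
-11 → already a tail → [-11, -10, -2]
Three tails, so the longest strictly decreasing subsequence of the original has length 3.

3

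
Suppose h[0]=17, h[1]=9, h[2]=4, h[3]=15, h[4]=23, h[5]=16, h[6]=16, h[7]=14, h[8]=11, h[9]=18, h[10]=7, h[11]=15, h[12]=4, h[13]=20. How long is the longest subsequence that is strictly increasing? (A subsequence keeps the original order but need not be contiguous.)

5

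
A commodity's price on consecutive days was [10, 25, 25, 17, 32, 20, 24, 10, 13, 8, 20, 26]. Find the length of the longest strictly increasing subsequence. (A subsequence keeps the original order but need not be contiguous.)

Let dp[i] be the length of the longest such subsequence ending at index i:
i:      1  2  3  4  5  6  7  8  9 10 11 12
a[i]:  10 25 25 17 32 20 24 10 13  8 20 26
dp:     1  2  2  2  3  3  4  1  2  1  3  5
Maximum dp value is 5.

5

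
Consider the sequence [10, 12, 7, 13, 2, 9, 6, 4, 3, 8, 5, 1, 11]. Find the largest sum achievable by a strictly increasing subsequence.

Let S[i] be the best sum of a strictly increasing subsequence ending at i:
i:      1  2  3  4  5  6  7  8  9 10 11 12 13
a[i]:  10 12  7 13  2  9  6  4  3  8  5  1 11
S:     10 22  7 35  2 16  8  6  5 16 11  1 27
Maximum is 35 (e.g. 10 + 12 + 13).

35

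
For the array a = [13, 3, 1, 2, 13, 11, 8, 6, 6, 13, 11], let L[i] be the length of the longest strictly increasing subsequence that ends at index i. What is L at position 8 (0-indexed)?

3

dp[i] = 1 + max{dp[j] : j<i, a[j]<a[i]} (or 1 if no such j):
i:      0  1  2  3  4  5  6  7  8  9 10
a[i]:  13  3  1  2 13 11  8  6  6 13 11
dp:     1  1  1  2  3  3  3  3  3  4  4
At index 8 the value is 3.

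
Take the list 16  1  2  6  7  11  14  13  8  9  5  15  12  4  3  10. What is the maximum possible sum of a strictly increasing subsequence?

Let S[i] be the best sum of a strictly increasing subsequence ending at i:
i:      1  2  3  4  5  6  7  8  9 10 11 12 13 14 15 16
a[i]:  16  1  2  6  7 11 14 13  8  9  5 15 12  4  3 10
S:     16  1  3  9 16 27 41 40 24 33  8 56 45  7  6 43
Maximum is 56 (e.g. 1 + 2 + 6 + 7 + 11 + 14 + 15).

56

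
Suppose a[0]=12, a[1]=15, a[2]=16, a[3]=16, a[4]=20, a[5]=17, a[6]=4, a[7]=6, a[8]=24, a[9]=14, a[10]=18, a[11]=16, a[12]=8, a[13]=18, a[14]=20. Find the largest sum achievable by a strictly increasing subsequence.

98

Let S[i] be the best sum of a strictly increasing subsequence ending at i:
i:      0  1  2  3  4  5  6  7  8  9 10 11 12 13 14
a[i]:  12 15 16 16 20 17  4  6 24 14 18 16  8 18 20
S:     12 27 43 43 63 60  4 10 87 26 78 43 18 78 98
Maximum is 98 (e.g. 12 + 15 + 16 + 17 + 18 + 20).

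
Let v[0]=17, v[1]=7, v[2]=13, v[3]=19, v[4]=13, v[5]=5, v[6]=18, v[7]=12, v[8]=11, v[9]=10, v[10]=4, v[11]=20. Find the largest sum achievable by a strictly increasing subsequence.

Let S[i] be the best sum of a strictly increasing subsequence ending at i:
i:      0  1  2  3  4  5  6  7  8  9 10 11
v[i]:  17  7 13 19 13  5 18 12 11 10  4 20
S:     17  7 20 39 20  5 38 19 18 17  4 59
Maximum is 59 (e.g. 7 + 13 + 19 + 20).

59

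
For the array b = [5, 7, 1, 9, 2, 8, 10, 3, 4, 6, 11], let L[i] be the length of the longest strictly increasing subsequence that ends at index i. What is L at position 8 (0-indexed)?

4

dp[i] = 1 + max{dp[j] : j<i, b[j]<b[i]} (or 1 if no such j):
i:      0  1  2  3  4  5  6  7  8  9 10
b[i]:   5  7  1  9  2  8 10  3  4  6 11
dp:     1  2  1  3  2  3  4  3  4  5  6
At index 8 the value is 4.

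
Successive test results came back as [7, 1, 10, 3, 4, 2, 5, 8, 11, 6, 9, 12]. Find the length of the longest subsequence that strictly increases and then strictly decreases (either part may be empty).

7

inc[i] = longest strictly increasing subsequence ending at i; dec[i] = longest strictly decreasing subsequence starting at i:
i:      1  2  3  4  5  6  7  8  9 10 11 12
a[i]:   7  1 10  3  4  2  5  8 11  6  9 12
inc:    1  1  2  2  3  2  4  5  6  5  6  7
dec:    3  1  3  2  2  1  1  2  2  1  1  1
Best peak at i=9 (value 11): inc=6, dec=2, length 6+2−1 = 7.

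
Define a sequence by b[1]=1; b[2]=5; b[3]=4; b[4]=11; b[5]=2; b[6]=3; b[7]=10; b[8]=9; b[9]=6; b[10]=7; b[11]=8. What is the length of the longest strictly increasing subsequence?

Let dp[i] be the length of the longest such subsequence ending at index i:
i:      1  2  3  4  5  6  7  8  9 10 11
b[i]:   1  5  4 11  2  3 10  9  6  7  8
dp:     1  2  2  3  2  3  4  4  4  5  6
Maximum dp value is 6.

6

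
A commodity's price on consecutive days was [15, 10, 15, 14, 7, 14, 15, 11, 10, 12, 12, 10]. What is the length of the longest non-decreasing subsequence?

Track the smallest tail for each achievable length (allowing ties):
15 → extends → [15]
10 → replaces 15 → [10]
15 → extends → [10, 15]
14 → replaces 15 → [10, 14]
7 → replaces 10 → [7, 14]
14 → extends → [7, 14, 14]
15 → extends → [7, 14, 14, 15]
11 → replaces 14 → [7, 11, 14, 15]
10 → replaces 11 → [7, 10, 14, 15]
12 → replaces 14 → [7, 10, 12, 15]
12 → replaces 15 → [7, 10, 12, 12]
10 → replaces 12 → [7, 10, 10, 12]
Four tails, so the longest non-decreasing subsequence has length 4 (e.g. 10, 14, 14, 15).

4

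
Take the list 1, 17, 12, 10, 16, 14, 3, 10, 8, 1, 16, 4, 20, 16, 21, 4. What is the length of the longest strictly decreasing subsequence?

6

Negate each value so 'decreasing' becomes 'increasing', then run patience tails on the negated sequence:
-1 → extends → [-1]
-17 → replaces -1 → [-17]
-12 → extends → [-17, -12]
-10 → extends → [-17, -12, -10]
-16 → replaces -12 → [-17, -16, -10]
-14 → replaces -10 → [-17, -16, -14]
-3 → extends → [-17, -16, -14, -3]
-10 → replaces -3 → [-17, -16, -14, -10]
-8 → extends → [-17, -16, -14, -10, -8]
-1 → extends → [-17, -16, -14, -10, -8, -1]
-16 → already a tail → [-17, -16, -14, -10, -8, -1]
-4 → replaces -1 → [-17, -16, -14, -10, -8, -4]
-20 → replaces -17 → [-20, -16, -14, -10, -8, -4]
-16 → already a tail → [-20, -16, -14, -10, -8, -4]
-21 → replaces -20 → [-21, -16, -14, -10, -8, -4]
-4 → already a tail → [-21, -16, -14, -10, -8, -4]
Six tails, so the longest strictly decreasing subsequence of the original has length 6.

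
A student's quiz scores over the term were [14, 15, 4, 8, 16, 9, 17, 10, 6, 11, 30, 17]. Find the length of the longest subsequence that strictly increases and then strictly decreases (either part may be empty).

inc[i] = longest strictly increasing subsequence ending at i; dec[i] = longest strictly decreasing subsequence starting at i:
i:      1  2  3  4  5  6  7  8  9 10 11 12
a[i]:  14 15  4  8 16  9 17 10  6 11 30 17
inc:    1  2  1  2  3  3  4  4  2  5  6  6
dec:    3  3  1  2  3  2  3  2  1  1  2  1
Best peak at i=11 (value 30): inc=6, dec=2, length 6+2−1 = 7.

7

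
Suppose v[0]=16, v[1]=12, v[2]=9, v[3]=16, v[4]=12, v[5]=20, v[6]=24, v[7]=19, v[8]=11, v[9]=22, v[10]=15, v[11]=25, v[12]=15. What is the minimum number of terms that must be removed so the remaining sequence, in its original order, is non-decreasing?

8

Fewest deletions = n − (longest non-decreasing subsequence).
Patience tails:
16 → extends → [16]
12 → replaces 16 → [12]
9 → replaces 12 → [9]
16 → extends → [9, 16]
12 → replaces 16 → [9, 12]
20 → extends → [9, 12, 20]
24 → extends → [9, 12, 20, 24]
19 → replaces 20 → [9, 12, 19, 24]
11 → replaces 12 → [9, 11, 19, 24]
22 → replaces 24 → [9, 11, 19, 22]
15 → replaces 19 → [9, 11, 15, 22]
25 → extends → [9, 11, 15, 22, 25]
15 → replaces 22 → [9, 11, 15, 15, 25]
Longest non-decreasing subsequence has length 5, so deletions = 13 − 5 = 8.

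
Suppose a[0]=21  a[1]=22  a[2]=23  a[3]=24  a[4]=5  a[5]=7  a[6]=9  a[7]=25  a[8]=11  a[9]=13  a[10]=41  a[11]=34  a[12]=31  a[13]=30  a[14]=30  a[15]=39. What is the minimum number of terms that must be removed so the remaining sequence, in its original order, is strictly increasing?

Fewest deletions = n − (longest strictly increasing subsequence).
Patience tails:
21 → extends → [21]
22 → extends → [21, 22]
23 → extends → [21, 22, 23]
24 → extends → [21, 22, 23, 24]
5 → replaces 21 → [5, 22, 23, 24]
7 → replaces 22 → [5, 7, 23, 24]
9 → replaces 23 → [5, 7, 9, 24]
25 → extends → [5, 7, 9, 24, 25]
11 → replaces 24 → [5, 7, 9, 11, 25]
13 → replaces 25 → [5, 7, 9, 11, 13]
41 → extends → [5, 7, 9, 11, 13, 41]
34 → replaces 41 → [5, 7, 9, 11, 13, 34]
31 → replaces 34 → [5, 7, 9, 11, 13, 31]
30 → replaces 31 → [5, 7, 9, 11, 13, 30]
30 → already a tail → [5, 7, 9, 11, 13, 30]
39 → extends → [5, 7, 9, 11, 13, 30, 39]
Longest strictly increasing subsequence has length 7, so deletions = 16 − 7 = 9.

9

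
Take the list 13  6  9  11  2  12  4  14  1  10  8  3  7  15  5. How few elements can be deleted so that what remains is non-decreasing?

9

Fewest deletions = n − (longest non-decreasing subsequence).
Patience tails:
13 → extends → [13]
6 → replaces 13 → [6]
9 → extends → [6, 9]
11 → extends → [6, 9, 11]
2 → replaces 6 → [2, 9, 11]
12 → extends → [2, 9, 11, 12]
4 → replaces 9 → [2, 4, 11, 12]
14 → extends → [2, 4, 11, 12, 14]
1 → replaces 2 → [1, 4, 11, 12, 14]
10 → replaces 11 → [1, 4, 10, 12, 14]
8 → replaces 10 → [1, 4, 8, 12, 14]
3 → replaces 4 → [1, 3, 8, 12, 14]
7 → replaces 8 → [1, 3, 7, 12, 14]
15 → extends → [1, 3, 7, 12, 14, 15]
5 → replaces 7 → [1, 3, 5, 12, 14, 15]
Longest non-decreasing subsequence has length 6, so deletions = 15 − 6 = 9.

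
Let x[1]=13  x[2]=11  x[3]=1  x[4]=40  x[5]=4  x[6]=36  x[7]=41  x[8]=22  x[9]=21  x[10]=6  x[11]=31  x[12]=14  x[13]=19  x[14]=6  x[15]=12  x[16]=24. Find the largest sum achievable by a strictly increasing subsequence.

94

Let S[i] be the best sum of a strictly increasing subsequence ending at i:
i:      1  2  3  4  5  6  7  8  9 10 11 12 13 14 15 16
x[i]:  13 11  1 40  4 36 41 22 21  6 31 14 19  6 12 24
S:     13 11  1 53  5 49 94 35 34 11 66 27 46 11 23 70
Maximum is 94 (e.g. 13 + 40 + 41).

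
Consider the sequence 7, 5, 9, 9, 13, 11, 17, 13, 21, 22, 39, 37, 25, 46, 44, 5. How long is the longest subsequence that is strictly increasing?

8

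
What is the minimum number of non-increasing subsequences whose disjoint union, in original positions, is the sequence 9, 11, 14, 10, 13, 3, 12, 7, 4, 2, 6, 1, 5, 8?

4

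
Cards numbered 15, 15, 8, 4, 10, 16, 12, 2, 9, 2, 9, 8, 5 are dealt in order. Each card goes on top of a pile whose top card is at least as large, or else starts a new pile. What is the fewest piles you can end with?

3

Place each on the leftmost legal pile:
15 → new pile 1 (tops now [15])
15 → pile 1 (tops now [15])
8 → pile 1 (tops now [8])
4 → pile 1 (tops now [4])
10 → new pile 2 (tops now [4, 10])
16 → new pile 3 (tops now [4, 10, 16])
12 → pile 3 (tops now [4, 10, 12])
2 → pile 1 (tops now [2, 10, 12])
9 → pile 2 (tops now [2, 9, 12])
2 → pile 1 (tops now [2, 9, 12])
9 → pile 2 (tops now [2, 9, 12])
8 → pile 2 (tops now [2, 8, 12])
5 → pile 2 (tops now [2, 5, 12])
Three piles.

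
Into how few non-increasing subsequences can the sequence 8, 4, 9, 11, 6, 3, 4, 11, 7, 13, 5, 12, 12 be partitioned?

Place each on the leftmost legal pile:
8 → new pile 1 (tops now [8])
4 → pile 1 (tops now [4])
9 → new pile 2 (tops now [4, 9])
11 → new pile 3 (tops now [4, 9, 11])
6 → pile 2 (tops now [4, 6, 11])
3 → pile 1 (tops now [3, 6, 11])
4 → pile 2 (tops now [3, 4, 11])
11 → pile 3 (tops now [3, 4, 11])
7 → pile 3 (tops now [3, 4, 7])
13 → new pile 4 (tops now [3, 4, 7, 13])
5 → pile 3 (tops now [3, 4, 5, 13])
12 → pile 4 (tops now [3, 4, 5, 12])
12 → pile 4 (tops now [3, 4, 5, 12])
Four piles.

4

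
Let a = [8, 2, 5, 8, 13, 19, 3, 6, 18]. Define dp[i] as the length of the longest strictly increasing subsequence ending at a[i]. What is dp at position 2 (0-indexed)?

2

dp[i] = 1 + max{dp[j] : j<i, a[j]<a[i]} (or 1 if no such j):
i:      0  1  2  3  4  5  6  7  8
a[i]:   8  2  5  8 13 19  3  6 18
dp:     1  1  2  3  4  5  2  3  5
At index 2 the value is 2.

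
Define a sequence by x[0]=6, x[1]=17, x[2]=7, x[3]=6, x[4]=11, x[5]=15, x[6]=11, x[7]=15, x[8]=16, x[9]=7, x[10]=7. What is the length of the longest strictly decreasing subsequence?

4

Negate each value so 'decreasing' becomes 'increasing', then run patience tails on the negated sequence:
-6 → extends → [-6]
-17 → replaces -6 → [-17]
-7 → extends → [-17, -7]
-6 → extends → [-17, -7, -6]
-11 → replaces -7 → [-17, -11, -6]
-15 → replaces -11 → [-17, -15, -6]
-11 → replaces -6 → [-17, -15, -11]
-15 → already a tail → [-17, -15, -11]
-16 → replaces -15 → [-17, -16, -11]
-7 → extends → [-17, -16, -11, -7]
-7 → already a tail → [-17, -16, -11, -7]
Four tails, so the longest strictly decreasing subsequence of the original has length 4.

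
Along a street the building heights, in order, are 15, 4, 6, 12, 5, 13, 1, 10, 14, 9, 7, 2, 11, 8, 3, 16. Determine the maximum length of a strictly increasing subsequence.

Let dp[i] be the length of the longest such subsequence ending at index i:
i:      1  2  3  4  5  6  7  8  9 10 11 12 13 14 15 16
a[i]:  15  4  6 12  5 13  1 10 14  9  7  2 11  8  3 16
dp:     1  1  2  3  2  4  1  3  5  3  3  2  4  4  3  6
Maximum dp value is 6.

6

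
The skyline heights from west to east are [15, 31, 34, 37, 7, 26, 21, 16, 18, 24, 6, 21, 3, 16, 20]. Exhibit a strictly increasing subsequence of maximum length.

15, 31, 34, 37

Patience tails give the LIS length; then backtrack through the dp parents:
15 → extends → [15]
31 → extends → [15, 31]
34 → extends → [15, 31, 34]
37 → extends → [15, 31, 34, 37]
7 → replaces 15 → [7, 31, 34, 37]
26 → replaces 31 → [7, 26, 34, 37]
21 → replaces 26 → [7, 21, 34, 37]
16 → replaces 21 → [7, 16, 34, 37]
18 → replaces 34 → [7, 16, 18, 37]
24 → replaces 37 → [7, 16, 18, 24]
6 → replaces 7 → [6, 16, 18, 24]
21 → replaces 24 → [6, 16, 18, 21]
3 → replaces 6 → [3, 16, 18, 21]
16 → already a tail → [3, 16, 18, 21]
20 → replaces 21 → [3, 16, 18, 20]
Length 4; one witness is 15, 31, 34, 37.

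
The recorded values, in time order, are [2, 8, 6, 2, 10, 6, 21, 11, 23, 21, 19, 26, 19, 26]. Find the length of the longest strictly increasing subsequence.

6

Let dp[i] be the length of the longest such subsequence ending at index i:
i:      1  2  3  4  5  6  7  8  9 10 11 12 13 14
a[i]:   2  8  6  2 10  6 21 11 23 21 19 26 19 26
dp:     1  2  2  1  3  2  4  4  5  5  5  6  5  6
Maximum dp value is 6.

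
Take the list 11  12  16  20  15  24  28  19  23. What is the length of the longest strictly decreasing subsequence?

Negate each value so 'decreasing' becomes 'increasing', then run patience tails on the negated sequence:
-11 → extends → [-11]
-12 → replaces -11 → [-12]
-16 → replaces -12 → [-16]
-20 → replaces -16 → [-20]
-15 → extends → [-20, -15]
-24 → replaces -20 → [-24, -15]
-28 → replaces -24 → [-28, -15]
-19 → replaces -15 → [-28, -19]
-23 → replaces -19 → [-28, -23]
Two tails, so the longest strictly decreasing subsequence of the original has length 2.

2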